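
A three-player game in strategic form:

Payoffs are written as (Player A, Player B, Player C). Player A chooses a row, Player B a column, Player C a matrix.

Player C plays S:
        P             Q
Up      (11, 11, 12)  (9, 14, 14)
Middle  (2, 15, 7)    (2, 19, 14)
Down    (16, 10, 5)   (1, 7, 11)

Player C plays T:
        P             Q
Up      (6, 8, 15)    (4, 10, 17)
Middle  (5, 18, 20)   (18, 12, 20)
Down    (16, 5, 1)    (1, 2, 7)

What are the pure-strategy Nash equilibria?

Check each profile: it is a Nash equilibrium iff no player can strictly gain by switching unilaterally.
(Up, P, S): Player A can switch to Down (11 → 16). Not NE.
(Up, P, T): Player A can switch to Down (6 → 16). Not NE.
(Up, Q, S): Player C can switch to T (14 → 17). Not NE.
(Up, Q, T): Player A can switch to Middle (4 → 18). Not NE.
(Middle, P, S): Player A can switch to Up (2 → 11). Not NE.
(Middle, P, T): Player A can switch to Up (5 → 6). Not NE.
(Middle, Q, S): Player A can switch to Up (2 → 9). Not NE.
(Middle, Q, T): Player B can switch to P (12 → 18). Not NE.
(Down, P, S): Player A gets 16, best alternative 11; Player B gets 10, best alternative 7; Player C gets 5, best alternative 1. No profitable deviation — NE.
(The remaining 3 profiles each have a profitable deviation by the same check.)

The unique pure-strategy Nash equilibrium is (Down, P, S).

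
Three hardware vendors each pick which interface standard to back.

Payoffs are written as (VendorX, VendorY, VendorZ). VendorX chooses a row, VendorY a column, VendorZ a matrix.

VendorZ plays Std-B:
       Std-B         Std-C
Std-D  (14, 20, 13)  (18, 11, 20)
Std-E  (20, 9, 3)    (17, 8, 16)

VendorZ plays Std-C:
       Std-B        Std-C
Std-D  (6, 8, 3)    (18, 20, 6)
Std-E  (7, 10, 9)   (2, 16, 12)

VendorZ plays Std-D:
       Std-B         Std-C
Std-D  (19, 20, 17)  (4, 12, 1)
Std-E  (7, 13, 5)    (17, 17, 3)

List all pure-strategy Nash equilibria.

Check each profile: it is a Nash equilibrium iff no player can strictly gain by switching unilaterally.
(Std-D, Std-B, Std-B): VendorX can switch to Std-E (14 → 20). Not NE.
(Std-D, Std-B, Std-C): VendorX can switch to Std-E (6 → 7). Not NE.
(Std-D, Std-B, Std-D): VendorX gets 19, best alternative 7; VendorY gets 20, best alternative 12; VendorZ gets 17, best alternative 13. No profitable deviation — NE.
(Std-D, Std-C, Std-B): VendorY can switch to Std-B (11 → 20). Not NE.
(Std-D, Std-C, Std-C): VendorZ can switch to Std-B (6 → 20). Not NE.
(Std-D, Std-C, Std-D): VendorX can switch to Std-E (4 → 17). Not NE.
(Std-E, Std-B, Std-B): VendorZ can switch to Std-C (3 → 9). Not NE.
(Std-E, Std-B, Std-C): VendorY can switch to Std-C (10 → 16). Not NE.
(Std-E, Std-B, Std-D): VendorX can switch to Std-D (7 → 19). Not NE.
(Std-E, Std-C, Std-B): VendorX can switch to Std-D (17 → 18). Not NE.
(Std-E, Std-C, Std-C): VendorX can switch to Std-D (2 → 18). Not NE.
(Std-E, Std-C, Std-D): VendorZ can switch to Std-B (3 → 16). Not NE.

(Std-D, Std-B, Std-D)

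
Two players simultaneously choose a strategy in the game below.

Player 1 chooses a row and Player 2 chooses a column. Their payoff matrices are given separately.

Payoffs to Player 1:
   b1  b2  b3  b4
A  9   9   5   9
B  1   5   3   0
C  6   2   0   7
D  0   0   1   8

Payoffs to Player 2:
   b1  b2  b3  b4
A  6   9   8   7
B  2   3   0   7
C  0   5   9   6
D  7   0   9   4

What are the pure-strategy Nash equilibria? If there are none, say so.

Player 1 against b1: payoffs 9, 1, 6, 0 → best response A.
Player 1 against b2: payoffs 9, 5, 2, 0 → best response A.
Player 1 against b3: payoffs 5, 3, 0, 1 → best response A.
Player 1 against b4: payoffs 9, 0, 7, 8 → best response A.
Player 2 against A: payoffs 6, 9, 8, 7 → best response b2.
Player 2 against B: payoffs 2, 3, 0, 7 → best response b4.
Player 2 against C: payoffs 0, 5, 9, 6 → best response b3.
Player 2 against D: payoffs 7, 0, 9, 4 → best response b3.
Mutual best responses: (A, b2).

The unique pure-strategy Nash equilibrium is (A, b2).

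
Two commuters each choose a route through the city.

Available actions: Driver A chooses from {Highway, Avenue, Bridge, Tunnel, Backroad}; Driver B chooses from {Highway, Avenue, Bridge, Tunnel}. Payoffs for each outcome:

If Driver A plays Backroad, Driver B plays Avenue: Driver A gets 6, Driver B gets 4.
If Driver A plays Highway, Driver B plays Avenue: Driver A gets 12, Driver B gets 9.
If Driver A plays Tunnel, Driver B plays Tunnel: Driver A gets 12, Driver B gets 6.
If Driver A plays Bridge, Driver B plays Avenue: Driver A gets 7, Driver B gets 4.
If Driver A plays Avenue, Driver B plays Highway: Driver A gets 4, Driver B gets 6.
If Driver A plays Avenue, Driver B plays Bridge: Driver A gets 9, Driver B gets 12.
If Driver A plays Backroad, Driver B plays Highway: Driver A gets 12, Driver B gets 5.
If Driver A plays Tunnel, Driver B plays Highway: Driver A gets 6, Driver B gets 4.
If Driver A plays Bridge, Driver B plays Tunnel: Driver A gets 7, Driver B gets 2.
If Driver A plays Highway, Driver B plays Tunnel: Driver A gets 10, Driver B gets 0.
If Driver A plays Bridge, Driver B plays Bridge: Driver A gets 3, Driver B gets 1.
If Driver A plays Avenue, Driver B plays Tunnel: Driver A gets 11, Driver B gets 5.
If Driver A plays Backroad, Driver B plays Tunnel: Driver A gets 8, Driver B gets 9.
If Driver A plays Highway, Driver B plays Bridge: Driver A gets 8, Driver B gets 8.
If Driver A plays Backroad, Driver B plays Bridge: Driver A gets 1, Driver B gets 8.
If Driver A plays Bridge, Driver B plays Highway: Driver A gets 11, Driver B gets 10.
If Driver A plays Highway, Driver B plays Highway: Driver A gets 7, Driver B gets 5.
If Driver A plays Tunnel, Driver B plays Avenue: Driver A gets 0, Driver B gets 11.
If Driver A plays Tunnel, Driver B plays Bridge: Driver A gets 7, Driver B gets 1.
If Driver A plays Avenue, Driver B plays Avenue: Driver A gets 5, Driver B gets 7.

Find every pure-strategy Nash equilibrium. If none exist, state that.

Driver A against Highway: payoffs 7, 4, 11, 6, 12 → best response Backroad.
Driver A against Avenue: payoffs 12, 5, 7, 0, 6 → best response Highway.
Driver A against Bridge: payoffs 8, 9, 3, 7, 1 → best response Avenue.
Driver A against Tunnel: payoffs 10, 11, 7, 12, 8 → best response Tunnel.
Driver B against Highway: payoffs 5, 9, 8, 0 → best response Avenue.
Driver B against Avenue: payoffs 6, 7, 12, 5 → best response Bridge.
Driver B against Bridge: payoffs 10, 4, 1, 2 → best response Highway.
Driver B against Tunnel: payoffs 4, 11, 1, 6 → best response Avenue.
Driver B against Backroad: payoffs 5, 4, 8, 9 → best response Tunnel.
Mutual best responses: (Highway, Avenue); (Avenue, Bridge).

(Highway, Avenue), (Avenue, Bridge)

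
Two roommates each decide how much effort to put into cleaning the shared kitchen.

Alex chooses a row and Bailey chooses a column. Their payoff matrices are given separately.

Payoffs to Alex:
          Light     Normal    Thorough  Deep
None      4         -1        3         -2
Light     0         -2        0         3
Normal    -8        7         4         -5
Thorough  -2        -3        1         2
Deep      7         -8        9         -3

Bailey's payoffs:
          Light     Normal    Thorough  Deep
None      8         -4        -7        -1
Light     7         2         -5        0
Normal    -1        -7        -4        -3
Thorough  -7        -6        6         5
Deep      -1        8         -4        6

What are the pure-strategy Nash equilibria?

Alex against Light: payoffs 4, 0, -8, -2, 7 → best response Deep.
Alex against Normal: payoffs -1, -2, 7, -3, -8 → best response Normal.
Alex against Thorough: payoffs 3, 0, 4, 1, 9 → best response Deep.
Alex against Deep: payoffs -2, 3, -5, 2, -3 → best response Light.
Bailey against None: payoffs 8, -4, -7, -1 → best response Light.
Bailey against Light: payoffs 7, 2, -5, 0 → best response Light.
Bailey against Normal: payoffs -1, -7, -4, -3 → best response Light.
Bailey against Thorough: payoffs -7, -6, 6, 5 → best response Thorough.
Bailey against Deep: payoffs -1, 8, -4, 6 → best response Normal.
No profile is a mutual best response for all players.

none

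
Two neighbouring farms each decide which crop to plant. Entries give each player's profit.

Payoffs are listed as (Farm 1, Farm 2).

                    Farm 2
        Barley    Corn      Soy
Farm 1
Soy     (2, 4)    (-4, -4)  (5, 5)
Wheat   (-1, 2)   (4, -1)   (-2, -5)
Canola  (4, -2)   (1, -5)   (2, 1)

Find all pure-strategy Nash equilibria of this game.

Check each profile: it is a Nash equilibrium iff no player can strictly gain by switching unilaterally.
(Soy, Barley): Farm 1 can switch to Canola (2 → 4). Not NE.
(Soy, Corn): Farm 1 can switch to Wheat (-4 → 4). Not NE.
(Soy, Soy): Farm 1 gets 5, best alternative 2; Farm 2 gets 5, best alternative 4. No profitable deviation — NE.
(Wheat, Barley): Farm 1 can switch to Soy (-1 → 2). Not NE.
(Wheat, Corn): Farm 2 can switch to Barley (-1 → 2). Not NE.
(Wheat, Soy): Farm 1 can switch to Soy (-2 → 5). Not NE.
(Canola, Barley): Farm 2 can switch to Soy (-2 → 1). Not NE.
(Canola, Corn): Farm 1 can switch to Wheat (1 → 4). Not NE.
(Canola, Soy): Farm 1 can switch to Soy (2 → 5). Not NE.

The unique pure-strategy Nash equilibrium is (Soy, Soy).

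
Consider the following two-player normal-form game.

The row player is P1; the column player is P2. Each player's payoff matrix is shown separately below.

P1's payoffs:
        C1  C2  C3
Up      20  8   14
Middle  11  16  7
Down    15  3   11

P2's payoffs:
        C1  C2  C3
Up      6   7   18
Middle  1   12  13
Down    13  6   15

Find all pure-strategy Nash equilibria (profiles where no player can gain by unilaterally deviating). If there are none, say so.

(Up, C3)

(Up, C1): P2 can switch to C2 (6 → 7). Not NE.
(Up, C2): P1 can switch to Middle (8 → 16). Not NE.
(Up, C3): P1 gets 14, best alternative 11; P2 gets 18, best alternative 7. No profitable deviation — NE.
(Middle, C1): P1 can switch to Up (11 → 20). Not NE.
(Middle, C2): P2 can switch to C3 (12 → 13). Not NE.
(Middle, C3): P1 can switch to Up (7 → 14). Not NE.
(Down, C1): P1 can switch to Up (15 → 20). Not NE.
(Down, C2): P1 can switch to Up (3 → 8). Not NE.
(Down, C3): P1 can switch to Up (11 → 14). Not NE.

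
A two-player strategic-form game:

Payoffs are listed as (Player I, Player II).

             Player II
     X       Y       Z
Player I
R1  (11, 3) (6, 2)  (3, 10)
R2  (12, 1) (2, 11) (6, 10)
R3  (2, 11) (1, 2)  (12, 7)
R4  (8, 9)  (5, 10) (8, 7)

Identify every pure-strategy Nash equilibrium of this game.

(R1, X): Player I can switch to R2 (11 → 12). Not NE.
(R1, Y): Player II can switch to X (2 → 3). Not NE.
(R1, Z): Player I can switch to R2 (3 → 6). Not NE.
(R2, X): Player II can switch to Y (1 → 11). Not NE.
(R2, Y): Player I can switch to R1 (2 → 6). Not NE.
(R2, Z): Player I can switch to R3 (6 → 12). Not NE.
(The remaining 6 profiles each have a profitable deviation by the same check.)

This game has no pure Nash equilibrium.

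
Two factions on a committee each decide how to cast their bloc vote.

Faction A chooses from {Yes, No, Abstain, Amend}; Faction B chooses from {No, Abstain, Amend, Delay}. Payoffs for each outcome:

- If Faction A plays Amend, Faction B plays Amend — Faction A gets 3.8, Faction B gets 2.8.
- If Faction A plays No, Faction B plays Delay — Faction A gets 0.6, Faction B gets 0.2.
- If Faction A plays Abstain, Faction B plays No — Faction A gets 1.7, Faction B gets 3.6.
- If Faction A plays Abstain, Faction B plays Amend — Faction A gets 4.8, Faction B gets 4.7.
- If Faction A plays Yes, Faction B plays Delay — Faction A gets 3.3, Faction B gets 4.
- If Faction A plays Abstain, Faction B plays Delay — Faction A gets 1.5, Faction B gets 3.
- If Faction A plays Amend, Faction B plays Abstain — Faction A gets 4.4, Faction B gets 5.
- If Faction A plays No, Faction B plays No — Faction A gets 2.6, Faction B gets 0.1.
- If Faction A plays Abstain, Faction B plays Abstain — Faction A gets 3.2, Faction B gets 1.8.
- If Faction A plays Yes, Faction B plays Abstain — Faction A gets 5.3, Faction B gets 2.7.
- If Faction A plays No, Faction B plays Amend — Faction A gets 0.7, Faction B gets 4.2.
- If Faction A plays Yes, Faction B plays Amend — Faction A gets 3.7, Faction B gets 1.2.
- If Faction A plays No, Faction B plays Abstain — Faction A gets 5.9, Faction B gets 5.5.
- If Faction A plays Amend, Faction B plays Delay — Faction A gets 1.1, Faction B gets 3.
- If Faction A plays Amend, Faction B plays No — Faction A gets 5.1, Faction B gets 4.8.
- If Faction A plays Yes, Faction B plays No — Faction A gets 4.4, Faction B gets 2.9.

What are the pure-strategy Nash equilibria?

(Yes, Delay); (No, Abstain); (Abstain, Amend)

Faction A against No: payoffs 4.4, 2.6, 1.7, 5.1 → best response Amend.
Faction A against Abstain: payoffs 5.3, 5.9, 3.2, 4.4 → best response No.
Faction A against Amend: payoffs 3.7, 0.7, 4.8, 3.8 → best response Abstain.
Faction A against Delay: payoffs 3.3, 0.6, 1.5, 1.1 → best response Yes.
Faction B against Yes: payoffs 2.9, 2.7, 1.2, 4 → best response Delay.
Faction B against No: payoffs 0.1, 5.5, 4.2, 0.2 → best response Abstain.
Faction B against Abstain: payoffs 3.6, 1.8, 4.7, 3 → best response Amend.
Faction B against Amend: payoffs 4.8, 5, 2.8, 3 → best response Abstain.
Mutual best responses: (Yes, Delay); (No, Abstain); (Abstain, Amend).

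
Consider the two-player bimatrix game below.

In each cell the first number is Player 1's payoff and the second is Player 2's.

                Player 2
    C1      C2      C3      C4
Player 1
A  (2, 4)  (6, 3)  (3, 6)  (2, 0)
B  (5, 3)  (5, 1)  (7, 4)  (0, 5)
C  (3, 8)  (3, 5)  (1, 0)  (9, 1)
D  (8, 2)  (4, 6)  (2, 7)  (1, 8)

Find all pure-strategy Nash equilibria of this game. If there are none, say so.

(A, C1): Player 1 can switch to B (2 → 5). Not NE.
(A, C2): Player 2 can switch to C1 (3 → 4). Not NE.
(A, C3): Player 1 can switch to B (3 → 7). Not NE.
(A, C4): Player 1 can switch to C (2 → 9). Not NE.
(B, C1): Player 1 can switch to D (5 → 8). Not NE.
(B, C2): Player 1 can switch to A (5 → 6). Not NE.
(B, C3): Player 2 can switch to C4 (4 → 5). Not NE.
(B, C4): Player 1 can switch to A (0 → 2). Not NE.
(C, C1): Player 1 can switch to B (3 → 5). Not NE.
(C, C2): Player 1 can switch to A (3 → 6). Not NE.
(C, C3): Player 1 can switch to A (1 → 3). Not NE.
(C, C4): Player 2 can switch to C1 (1 → 8). Not NE.
(The remaining 4 profiles each have a profitable deviation by the same check.)

No pure-strategy Nash equilibrium.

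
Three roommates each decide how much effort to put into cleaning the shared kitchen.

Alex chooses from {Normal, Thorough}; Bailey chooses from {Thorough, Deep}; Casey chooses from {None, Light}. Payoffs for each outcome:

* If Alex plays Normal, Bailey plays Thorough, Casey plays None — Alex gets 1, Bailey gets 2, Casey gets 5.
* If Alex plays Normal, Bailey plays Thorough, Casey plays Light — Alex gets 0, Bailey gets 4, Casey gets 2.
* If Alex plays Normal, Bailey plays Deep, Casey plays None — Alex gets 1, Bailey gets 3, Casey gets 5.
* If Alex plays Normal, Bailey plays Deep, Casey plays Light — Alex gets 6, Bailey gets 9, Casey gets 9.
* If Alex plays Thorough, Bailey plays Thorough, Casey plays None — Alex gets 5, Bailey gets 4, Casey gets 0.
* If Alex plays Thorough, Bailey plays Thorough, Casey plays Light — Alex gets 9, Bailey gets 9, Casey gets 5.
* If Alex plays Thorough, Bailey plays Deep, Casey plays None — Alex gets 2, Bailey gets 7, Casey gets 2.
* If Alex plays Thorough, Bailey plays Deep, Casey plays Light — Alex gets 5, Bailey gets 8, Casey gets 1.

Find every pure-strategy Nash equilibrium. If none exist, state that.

Alex against (Thorough, None): payoffs 1, 5 → best response Thorough.
Alex against (Thorough, Light): payoffs 0, 9 → best response Thorough.
Alex against (Deep, None): payoffs 1, 2 → best response Thorough.
Alex against (Deep, Light): payoffs 6, 5 → best response Normal.
Bailey against (Normal, None): payoffs 2, 3 → best response Deep.
Bailey against (Normal, Light): payoffs 4, 9 → best response Deep.
Bailey against (Thorough, None): payoffs 4, 7 → best response Deep.
Bailey against (Thorough, Light): payoffs 9, 8 → best response Thorough.
Casey against (Normal, Thorough): payoffs 5, 2 → best response None.
Casey against (Normal, Deep): payoffs 5, 9 → best response Light.
Casey against (Thorough, Thorough): payoffs 0, 5 → best response Light.
Casey against (Thorough, Deep): payoffs 2, 1 → best response None.
Mutual best responses: (Normal, Deep, Light); (Thorough, Thorough, Light); (Thorough, Deep, None).

Pure-strategy Nash equilibria: (Normal, Deep, Light); (Thorough, Thorough, Light); (Thorough, Deep, None)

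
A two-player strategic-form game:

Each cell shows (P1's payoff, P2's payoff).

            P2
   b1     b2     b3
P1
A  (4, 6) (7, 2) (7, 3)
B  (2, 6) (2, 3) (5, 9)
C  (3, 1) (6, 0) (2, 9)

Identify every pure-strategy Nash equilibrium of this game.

Check each profile: it is a Nash equilibrium iff no player can strictly gain by switching unilaterally.
(A, b1): P1 gets 4, best alternative 3; P2 gets 6, best alternative 3. No profitable deviation — NE.
(A, b2): P2 can switch to b1 (2 → 6). Not NE.
(A, b3): P2 can switch to b1 (3 → 6). Not NE.
(B, b1): P1 can switch to A (2 → 4). Not NE.
(B, b2): P1 can switch to A (2 → 7). Not NE.
(B, b3): P1 can switch to A (5 → 7). Not NE.
(C, b1): P1 can switch to A (3 → 4). Not NE.
(C, b2): P1 can switch to A (6 → 7). Not NE.
(C, b3): P1 can switch to A (2 → 7). Not NE.

Pure NE: (A, b1)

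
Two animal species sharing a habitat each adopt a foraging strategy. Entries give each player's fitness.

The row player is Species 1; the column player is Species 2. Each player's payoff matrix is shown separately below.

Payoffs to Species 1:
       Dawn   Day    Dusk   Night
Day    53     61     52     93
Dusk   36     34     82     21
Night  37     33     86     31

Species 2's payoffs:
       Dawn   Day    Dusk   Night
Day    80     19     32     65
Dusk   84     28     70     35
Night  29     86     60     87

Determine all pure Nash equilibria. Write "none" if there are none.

(Day, Dawn): Species 1 gets 53, best alternative 37; Species 2 gets 80, best alternative 65. No profitable deviation — NE.
(Day, Day): Species 2 can switch to Dawn (19 → 80). Not NE.
(Day, Dusk): Species 1 can switch to Dusk (52 → 82). Not NE.
(Day, Night): Species 2 can switch to Dawn (65 → 80). Not NE.
(Dusk, Dawn): Species 1 can switch to Day (36 → 53). Not NE.
(Dusk, Day): Species 1 can switch to Day (34 → 61). Not NE.
(Dusk, Dusk): Species 1 can switch to Night (82 → 86). Not NE.
(Dusk, Night): Species 1 can switch to Day (21 → 93). Not NE.
(Night, Dawn): Species 1 can switch to Day (37 → 53). Not NE.
(Night, Day): Species 1 can switch to Day (33 → 61). Not NE.
(Night, Dusk): Species 2 can switch to Day (60 → 86). Not NE.
(The remaining 1 profile has a profitable deviation by the same check.)

(Day, Dawn)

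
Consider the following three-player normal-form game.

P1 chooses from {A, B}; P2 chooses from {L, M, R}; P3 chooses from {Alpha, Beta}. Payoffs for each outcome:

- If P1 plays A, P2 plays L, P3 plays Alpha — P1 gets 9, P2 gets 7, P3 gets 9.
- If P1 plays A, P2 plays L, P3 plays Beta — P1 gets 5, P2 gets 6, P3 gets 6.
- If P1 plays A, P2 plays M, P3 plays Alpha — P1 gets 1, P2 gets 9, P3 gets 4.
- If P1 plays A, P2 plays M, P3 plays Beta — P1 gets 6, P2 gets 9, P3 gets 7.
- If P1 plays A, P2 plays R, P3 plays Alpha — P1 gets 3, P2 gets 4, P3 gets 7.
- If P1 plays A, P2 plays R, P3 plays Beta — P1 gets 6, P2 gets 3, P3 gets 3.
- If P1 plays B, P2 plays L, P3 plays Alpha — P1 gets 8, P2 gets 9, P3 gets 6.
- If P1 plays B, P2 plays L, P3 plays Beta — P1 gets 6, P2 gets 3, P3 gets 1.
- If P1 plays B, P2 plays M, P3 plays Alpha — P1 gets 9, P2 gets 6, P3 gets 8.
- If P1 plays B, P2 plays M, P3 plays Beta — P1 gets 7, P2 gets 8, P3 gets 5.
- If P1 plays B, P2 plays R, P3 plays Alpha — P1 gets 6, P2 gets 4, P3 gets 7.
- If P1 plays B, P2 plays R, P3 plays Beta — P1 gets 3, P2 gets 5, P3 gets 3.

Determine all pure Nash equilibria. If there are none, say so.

P1 against (L, Alpha): payoffs 9, 8 → best response A.
P1 against (L, Beta): payoffs 5, 6 → best response B.
P1 against (M, Alpha): payoffs 1, 9 → best response B.
P1 against (M, Beta): payoffs 6, 7 → best response B.
P1 against (R, Alpha): payoffs 3, 6 → best response B.
P1 against (R, Beta): payoffs 6, 3 → best response A.
P2 against (A, Alpha): payoffs 7, 9, 4 → best response M.
P2 against (A, Beta): payoffs 6, 9, 3 → best response M.
P2 against (B, Alpha): payoffs 9, 6, 4 → best response L.
P2 against (B, Beta): payoffs 3, 8, 5 → best response M.
P3 against (A, L): payoffs 9, 6 → best response Alpha.
P3 against (A, M): payoffs 4, 7 → best response Beta.
P3 against (A, R): payoffs 7, 3 → best response Alpha.
P3 against (B, L): payoffs 6, 1 → best response Alpha.
P3 against (B, M): payoffs 8, 5 → best response Alpha.
P3 against (B, R): payoffs 7, 3 → best response Alpha.
No profile is a mutual best response for all players.

none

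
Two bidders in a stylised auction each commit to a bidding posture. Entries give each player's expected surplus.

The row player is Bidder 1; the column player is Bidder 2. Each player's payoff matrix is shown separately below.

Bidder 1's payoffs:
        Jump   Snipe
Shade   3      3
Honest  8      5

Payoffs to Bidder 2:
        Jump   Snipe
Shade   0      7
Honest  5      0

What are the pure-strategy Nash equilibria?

Pure NE: (Honest, Jump)

Bidder 1 against Jump: payoffs 3, 8 → best response Honest.
Bidder 1 against Snipe: payoffs 3, 5 → best response Honest.
Bidder 2 against Shade: payoffs 0, 7 → best response Snipe.
Bidder 2 against Honest: payoffs 5, 0 → best response Jump.
Mutual best responses: (Honest, Jump).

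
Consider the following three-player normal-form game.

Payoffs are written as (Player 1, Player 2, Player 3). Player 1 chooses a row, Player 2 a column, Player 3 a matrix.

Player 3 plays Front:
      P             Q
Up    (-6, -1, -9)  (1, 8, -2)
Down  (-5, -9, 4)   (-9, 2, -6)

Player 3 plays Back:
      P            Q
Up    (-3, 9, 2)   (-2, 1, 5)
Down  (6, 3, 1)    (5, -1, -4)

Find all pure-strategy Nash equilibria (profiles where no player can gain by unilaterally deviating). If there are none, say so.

none

Mark each player's best response to every combination of opponents' strategies; a profile where every player is best-responding is a pure Nash equilibrium.
Player 1 against (P, Front): payoffs -6, -5 → best response Down.
Player 1 against (P, Back): payoffs -3, 6 → best response Down.
Player 1 against (Q, Front): payoffs 1, -9 → best response Up.
Player 1 against (Q, Back): payoffs -2, 5 → best response Down.
Player 2 against (Up, Front): payoffs -1, 8 → best response Q.
Player 2 against (Up, Back): payoffs 9, 1 → best response P.
Player 2 against (Down, Front): payoffs -9, 2 → best response Q.
Player 2 against (Down, Back): payoffs 3, -1 → best response P.
Player 3 against (Up, P): payoffs -9, 2 → best response Back.
Player 3 against (Up, Q): payoffs -2, 5 → best response Back.
Player 3 against (Down, P): payoffs 4, 1 → best response Front.
Player 3 against (Down, Q): payoffs -6, -4 → best response Back.
No profile is a mutual best response for all players.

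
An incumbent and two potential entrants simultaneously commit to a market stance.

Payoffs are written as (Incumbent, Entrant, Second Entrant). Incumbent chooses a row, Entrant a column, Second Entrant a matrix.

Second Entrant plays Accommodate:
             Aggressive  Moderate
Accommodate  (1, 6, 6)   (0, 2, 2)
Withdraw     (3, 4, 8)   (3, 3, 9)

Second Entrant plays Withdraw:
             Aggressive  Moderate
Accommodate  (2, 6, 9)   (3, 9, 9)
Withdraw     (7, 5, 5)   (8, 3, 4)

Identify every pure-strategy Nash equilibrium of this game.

(Withdraw, Aggressive, Accommodate)

(Accommodate, Aggressive, Accommodate): Incumbent can switch to Withdraw (1 → 3). Not NE.
(Accommodate, Aggressive, Withdraw): Incumbent can switch to Withdraw (2 → 7). Not NE.
(Accommodate, Moderate, Accommodate): Incumbent can switch to Withdraw (0 → 3). Not NE.
(Accommodate, Moderate, Withdraw): Incumbent can switch to Withdraw (3 → 8). Not NE.
(Withdraw, Aggressive, Accommodate): Incumbent gets 3, best alternative 1; Entrant gets 4, best alternative 3; Second Entrant gets 8, best alternative 5. No profitable deviation — NE.
(Withdraw, Aggressive, Withdraw): Second Entrant can switch to Accommodate (5 → 8). Not NE.
(Withdraw, Moderate, Accommodate): Entrant can switch to Aggressive (3 → 4). Not NE.
(Withdraw, Moderate, Withdraw): Entrant can switch to Aggressive (3 → 5). Not NE.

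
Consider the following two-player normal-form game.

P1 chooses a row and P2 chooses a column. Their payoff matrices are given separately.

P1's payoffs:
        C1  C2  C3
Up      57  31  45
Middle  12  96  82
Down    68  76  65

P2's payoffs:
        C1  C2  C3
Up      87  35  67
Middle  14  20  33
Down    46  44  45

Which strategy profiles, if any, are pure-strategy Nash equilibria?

P1 against C1: payoffs 57, 12, 68 → best response Down.
P1 against C2: payoffs 31, 96, 76 → best response Middle.
P1 against C3: payoffs 45, 82, 65 → best response Middle.
P2 against Up: payoffs 87, 35, 67 → best response C1.
P2 against Middle: payoffs 14, 20, 33 → best response C3.
P2 against Down: payoffs 46, 44, 45 → best response C1.
Mutual best responses: (Middle, C3); (Down, C1).

(Middle, C3) and (Down, C1)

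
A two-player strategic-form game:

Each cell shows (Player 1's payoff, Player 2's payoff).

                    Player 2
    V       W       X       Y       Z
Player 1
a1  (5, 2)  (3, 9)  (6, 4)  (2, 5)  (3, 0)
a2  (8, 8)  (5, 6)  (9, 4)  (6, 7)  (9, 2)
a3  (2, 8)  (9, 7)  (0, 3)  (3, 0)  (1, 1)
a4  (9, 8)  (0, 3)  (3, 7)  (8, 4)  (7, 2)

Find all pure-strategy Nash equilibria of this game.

Player 1 against V: payoffs 5, 8, 2, 9 → best response a4.
Player 1 against W: payoffs 3, 5, 9, 0 → best response a3.
Player 1 against X: payoffs 6, 9, 0, 3 → best response a2.
Player 1 against Y: payoffs 2, 6, 3, 8 → best response a4.
Player 1 against Z: payoffs 3, 9, 1, 7 → best response a2.
Player 2 against a1: payoffs 2, 9, 4, 5, 0 → best response W.
Player 2 against a2: payoffs 8, 6, 4, 7, 2 → best response V.
Player 2 against a3: payoffs 8, 7, 3, 0, 1 → best response V.
Player 2 against a4: payoffs 8, 3, 7, 4, 2 → best response V.
Mutual best responses: (a4, V).

(a4, V)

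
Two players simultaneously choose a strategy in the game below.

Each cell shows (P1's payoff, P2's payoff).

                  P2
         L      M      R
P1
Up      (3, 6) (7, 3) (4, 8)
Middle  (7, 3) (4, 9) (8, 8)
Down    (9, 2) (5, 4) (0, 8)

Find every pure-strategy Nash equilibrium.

P1 against L: payoffs 3, 7, 9 → best response Down.
P1 against M: payoffs 7, 4, 5 → best response Up.
P1 against R: payoffs 4, 8, 0 → best response Middle.
P2 against Up: payoffs 6, 3, 8 → best response R.
P2 against Middle: payoffs 3, 9, 8 → best response M.
P2 against Down: payoffs 2, 4, 8 → best response R.
No profile is a mutual best response for all players.

No pure-strategy Nash equilibrium.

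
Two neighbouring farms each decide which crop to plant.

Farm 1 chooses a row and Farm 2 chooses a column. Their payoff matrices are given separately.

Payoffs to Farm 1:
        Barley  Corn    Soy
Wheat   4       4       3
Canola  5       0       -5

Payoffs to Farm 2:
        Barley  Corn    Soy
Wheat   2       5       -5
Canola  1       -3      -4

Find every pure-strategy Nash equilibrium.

(Wheat, Barley): Farm 1 can switch to Canola (4 → 5). Not NE.
(Wheat, Corn): Farm 1 gets 4, best alternative 0; Farm 2 gets 5, best alternative 2. No profitable deviation — NE.
(Wheat, Soy): Farm 2 can switch to Barley (-5 → 2). Not NE.
(Canola, Barley): Farm 1 gets 5, best alternative 4; Farm 2 gets 1, best alternative -3. No profitable deviation — NE.
(Canola, Corn): Farm 1 can switch to Wheat (0 → 4). Not NE.
(Canola, Soy): Farm 1 can switch to Wheat (-5 → 3). Not NE.

Pure-strategy Nash equilibria: (Wheat, Corn) and (Canola, Barley)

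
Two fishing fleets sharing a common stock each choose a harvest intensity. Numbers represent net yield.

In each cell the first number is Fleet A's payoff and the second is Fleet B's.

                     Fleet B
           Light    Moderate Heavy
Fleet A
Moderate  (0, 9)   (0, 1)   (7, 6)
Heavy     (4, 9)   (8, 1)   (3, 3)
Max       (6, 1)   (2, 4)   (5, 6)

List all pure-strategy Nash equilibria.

Fleet A against Light: payoffs 0, 4, 6 → best response Max.
Fleet A against Moderate: payoffs 0, 8, 2 → best response Heavy.
Fleet A against Heavy: payoffs 7, 3, 5 → best response Moderate.
Fleet B against Moderate: payoffs 9, 1, 6 → best response Light.
Fleet B against Heavy: payoffs 9, 1, 3 → best response Light.
Fleet B against Max: payoffs 1, 4, 6 → best response Heavy.
No profile is a mutual best response for all players.

none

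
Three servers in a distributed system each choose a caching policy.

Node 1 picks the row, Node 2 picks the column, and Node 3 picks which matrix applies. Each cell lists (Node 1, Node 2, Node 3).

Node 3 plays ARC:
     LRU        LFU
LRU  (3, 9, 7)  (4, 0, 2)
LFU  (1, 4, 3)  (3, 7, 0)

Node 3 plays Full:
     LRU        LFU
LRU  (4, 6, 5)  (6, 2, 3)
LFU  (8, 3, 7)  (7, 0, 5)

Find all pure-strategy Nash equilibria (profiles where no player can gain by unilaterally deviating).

Check each profile: it is a Nash equilibrium iff no player can strictly gain by switching unilaterally.
(LRU, LRU, ARC): Node 1 gets 3, best alternative 1; Node 2 gets 9, best alternative 0; Node 3 gets 7, best alternative 5. No profitable deviation — NE.
(LRU, LRU, Full): Node 1 can switch to LFU (4 → 8). Not NE.
(LRU, LFU, ARC): Node 2 can switch to LRU (0 → 9). Not NE.
(LRU, LFU, Full): Node 1 can switch to LFU (6 → 7). Not NE.
(LFU, LRU, ARC): Node 1 can switch to LRU (1 → 3). Not NE.
(LFU, LRU, Full): Node 1 gets 8, best alternative 4; Node 2 gets 3, best alternative 0; Node 3 gets 7, best alternative 3. No profitable deviation — NE.
(LFU, LFU, ARC): Node 1 can switch to LRU (3 → 4). Not NE.
(LFU, LFU, Full): Node 2 can switch to LRU (0 → 3). Not NE.

The pure Nash equilibria are (LRU, LRU, ARC), (LFU, LRU, Full).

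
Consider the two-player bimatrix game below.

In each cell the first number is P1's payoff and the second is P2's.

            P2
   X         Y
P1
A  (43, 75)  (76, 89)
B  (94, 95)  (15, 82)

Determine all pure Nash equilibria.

(A, X): P1 can switch to B (43 → 94). Not NE.
(A, Y): P1 gets 76, best alternative 15; P2 gets 89, best alternative 75. No profitable deviation — NE.
(B, X): P1 gets 94, best alternative 43; P2 gets 95, best alternative 82. No profitable deviation — NE.
(B, Y): P1 can switch to A (15 → 76). Not NE.

The pure Nash equilibria are (A, Y) and (B, X).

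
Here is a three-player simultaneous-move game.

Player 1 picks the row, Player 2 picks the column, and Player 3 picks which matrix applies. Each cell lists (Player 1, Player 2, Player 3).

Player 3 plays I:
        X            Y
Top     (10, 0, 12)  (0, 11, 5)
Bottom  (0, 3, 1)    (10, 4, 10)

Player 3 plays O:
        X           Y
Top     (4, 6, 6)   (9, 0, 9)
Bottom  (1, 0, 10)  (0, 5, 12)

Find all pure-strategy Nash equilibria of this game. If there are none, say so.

This game has no pure Nash equilibrium.

For each strategy profile, look for a profitable unilateral deviation.
(Top, X, I): Player 2 can switch to Y (0 → 11). Not NE.
(Top, X, O): Player 3 can switch to I (6 → 12). Not NE.
(Top, Y, I): Player 1 can switch to Bottom (0 → 10). Not NE.
(Top, Y, O): Player 2 can switch to X (0 → 6). Not NE.
(Bottom, X, I): Player 1 can switch to Top (0 → 10). Not NE.
(Bottom, X, O): Player 1 can switch to Top (1 → 4). Not NE.
(Bottom, Y, I): Player 3 can switch to O (10 → 12). Not NE.
(Bottom, Y, O): Player 1 can switch to Top (0 → 9). Not NE.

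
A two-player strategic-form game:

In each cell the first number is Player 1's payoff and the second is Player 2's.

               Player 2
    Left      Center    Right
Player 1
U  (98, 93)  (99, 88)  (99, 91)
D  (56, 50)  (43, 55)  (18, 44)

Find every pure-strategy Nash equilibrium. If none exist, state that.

The unique pure-strategy Nash equilibrium is (U, Left).

(U, Left): Player 1 gets 98, best alternative 56; Player 2 gets 93, best alternative 91. No profitable deviation — NE.
(U, Center): Player 2 can switch to Left (88 → 93). Not NE.
(U, Right): Player 2 can switch to Left (91 → 93). Not NE.
(D, Left): Player 1 can switch to U (56 → 98). Not NE.
(D, Center): Player 1 can switch to U (43 → 99). Not NE.
(D, Right): Player 1 can switch to U (18 → 99). Not NE.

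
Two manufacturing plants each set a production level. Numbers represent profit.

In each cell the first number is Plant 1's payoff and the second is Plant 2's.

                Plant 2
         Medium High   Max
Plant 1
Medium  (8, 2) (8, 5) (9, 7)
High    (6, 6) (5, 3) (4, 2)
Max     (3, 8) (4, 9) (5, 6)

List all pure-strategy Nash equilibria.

The unique pure-strategy Nash equilibrium is (Medium, Max).

Check each profile: it is a Nash equilibrium iff no player can strictly gain by switching unilaterally.
(Medium, Medium): Plant 2 can switch to High (2 → 5). Not NE.
(Medium, High): Plant 2 can switch to Max (5 → 7). Not NE.
(Medium, Max): Plant 1 gets 9, best alternative 5; Plant 2 gets 7, best alternative 5. No profitable deviation — NE.
(High, Medium): Plant 1 can switch to Medium (6 → 8). Not NE.
(High, High): Plant 1 can switch to Medium (5 → 8). Not NE.
(High, Max): Plant 1 can switch to Medium (4 → 9). Not NE.
(Max, Medium): Plant 1 can switch to Medium (3 → 8). Not NE.
(Max, High): Plant 1 can switch to Medium (4 → 8). Not NE.
(Max, Max): Plant 1 can switch to Medium (5 → 9). Not NE.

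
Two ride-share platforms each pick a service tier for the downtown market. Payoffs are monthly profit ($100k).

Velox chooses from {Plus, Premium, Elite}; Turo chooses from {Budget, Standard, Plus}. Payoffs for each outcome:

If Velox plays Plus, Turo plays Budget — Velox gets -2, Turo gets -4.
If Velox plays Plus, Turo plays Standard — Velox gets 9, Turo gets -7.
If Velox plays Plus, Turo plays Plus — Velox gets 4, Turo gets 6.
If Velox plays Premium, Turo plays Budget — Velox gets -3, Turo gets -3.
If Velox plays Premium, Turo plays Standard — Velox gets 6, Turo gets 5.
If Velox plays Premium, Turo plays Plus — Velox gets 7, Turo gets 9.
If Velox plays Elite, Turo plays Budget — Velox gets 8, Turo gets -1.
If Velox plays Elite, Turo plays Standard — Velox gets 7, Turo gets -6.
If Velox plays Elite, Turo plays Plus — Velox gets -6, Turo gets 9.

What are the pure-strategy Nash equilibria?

(Plus, Budget): Velox can switch to Elite (-2 → 8). Not NE.
(Plus, Standard): Turo can switch to Budget (-7 → -4). Not NE.
(Plus, Plus): Velox can switch to Premium (4 → 7). Not NE.
(Premium, Budget): Velox can switch to Plus (-3 → -2). Not NE.
(Premium, Standard): Velox can switch to Plus (6 → 9). Not NE.
(Premium, Plus): Velox gets 7, best alternative 4; Turo gets 9, best alternative 5. No profitable deviation — NE.
(Elite, Budget): Turo can switch to Plus (-1 → 9). Not NE.
(The remaining 2 profiles each have a profitable deviation by the same check.)

The unique pure-strategy Nash equilibrium is (Premium, Plus).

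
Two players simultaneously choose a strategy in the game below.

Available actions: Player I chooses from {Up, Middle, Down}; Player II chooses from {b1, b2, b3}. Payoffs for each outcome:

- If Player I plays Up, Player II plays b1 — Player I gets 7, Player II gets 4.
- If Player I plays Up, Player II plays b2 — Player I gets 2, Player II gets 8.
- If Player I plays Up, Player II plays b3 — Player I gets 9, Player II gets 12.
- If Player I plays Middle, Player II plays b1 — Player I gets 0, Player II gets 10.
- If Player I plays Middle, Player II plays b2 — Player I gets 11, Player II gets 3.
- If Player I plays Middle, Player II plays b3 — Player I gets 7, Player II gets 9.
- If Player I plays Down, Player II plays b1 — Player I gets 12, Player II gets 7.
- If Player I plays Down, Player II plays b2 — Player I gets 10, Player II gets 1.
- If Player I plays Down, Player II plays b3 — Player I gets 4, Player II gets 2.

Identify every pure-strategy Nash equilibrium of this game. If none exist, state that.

Pure-strategy Nash equilibria: (Up, b3), (Down, b1)

For each player, find the best response to each opponent profile; mutual best responses are the pure NE.
Player I against b1: payoffs 7, 0, 12 → best response Down.
Player I against b2: payoffs 2, 11, 10 → best response Middle.
Player I against b3: payoffs 9, 7, 4 → best response Up.
Player II against Up: payoffs 4, 8, 12 → best response b3.
Player II against Middle: payoffs 10, 3, 9 → best response b1.
Player II against Down: payoffs 7, 1, 2 → best response b1.
Mutual best responses: (Up, b3); (Down, b1).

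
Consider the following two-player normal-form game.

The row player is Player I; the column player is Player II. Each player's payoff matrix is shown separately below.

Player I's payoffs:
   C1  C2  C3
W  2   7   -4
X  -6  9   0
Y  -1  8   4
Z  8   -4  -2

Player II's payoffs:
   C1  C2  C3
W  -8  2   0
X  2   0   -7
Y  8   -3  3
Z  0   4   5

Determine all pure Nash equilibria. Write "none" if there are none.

Check each profile: it is a Nash equilibrium iff no player can strictly gain by switching unilaterally.
(W, C1): Player I can switch to Z (2 → 8). Not NE.
(W, C2): Player I can switch to X (7 → 9). Not NE.
(W, C3): Player I can switch to X (-4 → 0). Not NE.
(X, C1): Player I can switch to W (-6 → 2). Not NE.
(X, C2): Player II can switch to C1 (0 → 2). Not NE.
(X, C3): Player I can switch to Y (0 → 4). Not NE.
(Y, C1): Player I can switch to W (-1 → 2). Not NE.
(Y, C2): Player I can switch to X (8 → 9). Not NE.
(Y, C3): Player II can switch to C1 (3 → 8). Not NE.
(Z, C1): Player II can switch to C2 (0 → 4). Not NE.
(The remaining 2 profiles each have a profitable deviation by the same check.)

This game has no pure Nash equilibrium.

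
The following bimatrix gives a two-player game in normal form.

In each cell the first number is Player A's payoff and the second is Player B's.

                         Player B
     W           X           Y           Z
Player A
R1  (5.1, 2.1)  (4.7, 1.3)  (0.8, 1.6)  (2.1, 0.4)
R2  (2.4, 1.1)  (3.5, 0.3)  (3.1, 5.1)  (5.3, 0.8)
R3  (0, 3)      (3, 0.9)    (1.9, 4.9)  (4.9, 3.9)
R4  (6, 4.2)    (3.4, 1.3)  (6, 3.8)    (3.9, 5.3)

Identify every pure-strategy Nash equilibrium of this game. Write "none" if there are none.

none

For each strategy profile, look for a profitable unilateral deviation.
(R1, W): Player A can switch to R4 (5.1 → 6). Not NE.
(R1, X): Player B can switch to W (1.3 → 2.1). Not NE.
(R1, Y): Player A can switch to R2 (0.8 → 3.1). Not NE.
(R1, Z): Player A can switch to R2 (2.1 → 5.3). Not NE.
(R2, W): Player A can switch to R1 (2.4 → 5.1). Not NE.
(R2, X): Player A can switch to R1 (3.5 → 4.7). Not NE.
(The remaining 10 profiles each have a profitable deviation by the same check.)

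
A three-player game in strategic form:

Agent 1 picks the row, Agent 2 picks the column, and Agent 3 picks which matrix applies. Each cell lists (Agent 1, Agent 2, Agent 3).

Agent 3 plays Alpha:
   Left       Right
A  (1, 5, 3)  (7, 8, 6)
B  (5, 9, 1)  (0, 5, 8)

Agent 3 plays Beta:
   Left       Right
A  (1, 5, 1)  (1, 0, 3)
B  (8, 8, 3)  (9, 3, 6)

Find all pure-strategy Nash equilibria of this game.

(A, Right, Alpha); (B, Left, Beta)

(A, Left, Alpha): Agent 1 can switch to B (1 → 5). Not NE.
(A, Left, Beta): Agent 1 can switch to B (1 → 8). Not NE.
(A, Right, Alpha): Agent 1 gets 7, best alternative 0; Agent 2 gets 8, best alternative 5; Agent 3 gets 6, best alternative 3. No profitable deviation — NE.
(A, Right, Beta): Agent 1 can switch to B (1 → 9). Not NE.
(B, Left, Alpha): Agent 3 can switch to Beta (1 → 3). Not NE.
(B, Left, Beta): Agent 1 gets 8, best alternative 1; Agent 2 gets 8, best alternative 3; Agent 3 gets 3, best alternative 1. No profitable deviation — NE.
(B, Right, Alpha): Agent 1 can switch to A (0 → 7). Not NE.
(B, Right, Beta): Agent 2 can switch to Left (3 → 8). Not NE.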